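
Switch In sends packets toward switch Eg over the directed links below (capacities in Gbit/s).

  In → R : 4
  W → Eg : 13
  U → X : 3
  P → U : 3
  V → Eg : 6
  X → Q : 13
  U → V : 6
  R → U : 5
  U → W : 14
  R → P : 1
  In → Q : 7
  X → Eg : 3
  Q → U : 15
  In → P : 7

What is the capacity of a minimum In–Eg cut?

Augment In→P→U→V→Eg: bottleneck 3, flow now 3.
Augment In→Q→U→V→Eg: bottleneck 3, flow now 6.
Augment In→Q→U→W→Eg: bottleneck 4, flow now 10.
Augment In→R→U→W→Eg: bottleneck 4, flow now 14.
No augmenting path remains; maximum flow = 14.
By max-flow min-cut, the minimum cut capacity equals the max flow.
In the residual graph, reachable from In: {In, P}.
Min-cut edges: In→Q (7), In→R (4), P→U (3); capacity 7 + 4 + 3 = 14.

14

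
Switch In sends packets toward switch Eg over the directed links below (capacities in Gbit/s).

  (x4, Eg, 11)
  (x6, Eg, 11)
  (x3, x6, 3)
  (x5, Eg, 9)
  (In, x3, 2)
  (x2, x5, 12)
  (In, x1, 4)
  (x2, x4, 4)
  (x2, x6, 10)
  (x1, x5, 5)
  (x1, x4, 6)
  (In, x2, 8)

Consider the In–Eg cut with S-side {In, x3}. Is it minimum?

Given cut capacity: 4 + 8 + 3 = 15.
Augment In→x1→x4→Eg: bottleneck 4, flow now 4.
Augment In→x2→x4→Eg: bottleneck 4, flow now 8.
Augment In→x2→x5→Eg: bottleneck 4, flow now 12.
Augment In→x3→x6→Eg: bottleneck 2, flow now 14.
No augmenting path remains; maximum flow = 14.
In the residual graph, reachable from In: {In}.
Min-cut edges: In→x1 (4), In→x2 (8), In→x3 (2); capacity 4 + 8 + 2 = 14.
Cut capacity 15 exceeds the max flow 14, so it is not minimum.

No — its capacity is 15, but the minimum cut has capacity 14.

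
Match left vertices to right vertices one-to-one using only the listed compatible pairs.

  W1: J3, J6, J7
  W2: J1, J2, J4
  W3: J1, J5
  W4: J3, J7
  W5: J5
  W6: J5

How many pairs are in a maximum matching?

5

Unit-capacity flow: source→left, listed edges, right→sink; max matching = max flow.
Augmenting path W1→J3 (+1); matched 1.
Augmenting path W2→J1 (+1); matched 2.
Augmenting path W3→J5 (+1); matched 3.
Augmenting path W4→J7 (+1); matched 4.
Augmenting path W5→J5→W3→J1→W2→J2 (+1); matched 5.
No augmenting path remains; maximum matching = 5.
König certificate: {W1, W2, W3, W4, J5} is a vertex cover of size 5 (every listed pair touches it), so no matching can be larger.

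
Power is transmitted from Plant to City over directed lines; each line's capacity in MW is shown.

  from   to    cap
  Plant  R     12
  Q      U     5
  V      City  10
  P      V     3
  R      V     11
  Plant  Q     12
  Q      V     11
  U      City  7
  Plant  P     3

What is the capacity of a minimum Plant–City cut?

Augment Plant→P→V→City: bottleneck 3, flow now 3.
Augment Plant→Q→U→City: bottleneck 5, flow now 8.
Augment Plant→Q→V→City: bottleneck 7, flow now 15.
No augmenting path remains; maximum flow = 15.
By max-flow min-cut, the minimum cut capacity equals the max flow.
In the residual graph, reachable from Plant: {Plant, P, Q, R, V}.
Min-cut edges: Q→U (5), V→City (10); capacity 5 + 10 = 15.

15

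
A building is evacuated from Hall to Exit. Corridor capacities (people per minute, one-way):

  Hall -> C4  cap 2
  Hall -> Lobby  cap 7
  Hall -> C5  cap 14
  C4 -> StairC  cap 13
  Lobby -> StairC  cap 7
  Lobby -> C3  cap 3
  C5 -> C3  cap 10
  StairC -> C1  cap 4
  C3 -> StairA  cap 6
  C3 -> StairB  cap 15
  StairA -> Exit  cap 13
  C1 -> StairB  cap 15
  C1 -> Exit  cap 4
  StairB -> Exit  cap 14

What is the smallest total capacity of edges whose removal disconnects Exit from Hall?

17

Augment Hall→C4→StairC→C1→Exit: bottleneck 2, flow now 2.
Augment Hall→Lobby→StairC→C1→Exit: bottleneck 2, flow now 4.
Augment Hall→Lobby→C3→StairA→Exit: bottleneck 3, flow now 7.
Augment Hall→C5→C3→StairA→Exit: bottleneck 3, flow now 10.
Augment Hall→C5→C3→StairB→Exit: bottleneck 7, flow now 17.
No augmenting path remains; maximum flow = 17.
By max-flow min-cut, the minimum cut capacity equals the max flow.
In the residual graph, reachable from Hall: {Hall, C4, Lobby, C5, StairC}.
Min-cut edges: Lobby→C3 (3), C5→C3 (10), StairC→C1 (4); capacity 3 + 10 + 4 = 17.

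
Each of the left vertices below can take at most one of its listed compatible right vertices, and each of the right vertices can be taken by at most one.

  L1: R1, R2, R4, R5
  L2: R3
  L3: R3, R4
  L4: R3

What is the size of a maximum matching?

3

Unit-capacity flow: source→left, listed edges, right→sink; max matching = max flow.
Augmenting path L1→R1 (+1); matched 1.
Augmenting path L2→R3 (+1); matched 2.
Augmenting path L3→R4 (+1); matched 3.
No augmenting path remains; maximum matching = 3.
König certificate: {L1, L3, R3} is a vertex cover of size 3 (every listed pair touches it), so no matching can be larger.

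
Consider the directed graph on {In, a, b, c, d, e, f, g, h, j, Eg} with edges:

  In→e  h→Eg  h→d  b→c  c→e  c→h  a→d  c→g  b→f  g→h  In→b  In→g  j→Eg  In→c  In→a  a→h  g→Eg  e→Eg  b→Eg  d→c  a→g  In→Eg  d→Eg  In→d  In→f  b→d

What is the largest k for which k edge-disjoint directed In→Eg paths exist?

Assign every edge capacity 1; by Menger, the answer equals the max flow.
Path In→Eg (+1); total 1.
Path In→b→Eg (+1); total 2.
Path In→d→Eg (+1); total 3.
Path In→e→Eg (+1); total 4.
Path In→g→Eg (+1); total 5.
Path In→a→h→Eg (+1); total 6.
No residual In→Eg path; max flow = 6.
Certifying cut of size 6: {In→Eg, In→b, d→Eg, e→Eg, g→Eg, h→Eg}.

6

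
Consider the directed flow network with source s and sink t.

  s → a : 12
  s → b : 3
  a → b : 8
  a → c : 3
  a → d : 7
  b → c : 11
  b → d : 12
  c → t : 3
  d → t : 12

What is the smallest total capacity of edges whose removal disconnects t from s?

Augment s→a→c→t: bottleneck 3, flow now 3.
Augment s→a→d→t: bottleneck 7, flow now 10.
Augment s→b→d→t: bottleneck 3, flow now 13.
Augment s→a→b→d→t: bottleneck 2, flow now 15.
No augmenting path remains; maximum flow = 15.
By max-flow min-cut, the minimum cut capacity equals the max flow.
In the residual graph, reachable from s: {s}.
Min-cut edges: s→a (12), s→b (3); capacity 12 + 3 = 15.

15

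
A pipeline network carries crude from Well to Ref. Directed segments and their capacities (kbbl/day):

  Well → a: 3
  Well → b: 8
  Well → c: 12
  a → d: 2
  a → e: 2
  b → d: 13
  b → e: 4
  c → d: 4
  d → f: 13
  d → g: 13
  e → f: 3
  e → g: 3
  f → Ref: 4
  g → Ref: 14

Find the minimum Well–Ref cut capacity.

Augment Well→a→d→f→Ref: bottleneck 2, flow now 2.
Augment Well→a→e→f→Ref: bottleneck 1, flow now 3.
Augment Well→b→d→f→Ref: bottleneck 1, flow now 4.
Augment Well→b→d→g→Ref: bottleneck 7, flow now 11.
Augment Well→c→d→g→Ref: bottleneck 4, flow now 15.
No augmenting path remains; maximum flow = 15.
By max-flow min-cut, the minimum cut capacity equals the max flow.
In the residual graph, reachable from Well: {Well, c}.
Min-cut edges: Well→a (3), Well→b (8), c→d (4); capacity 3 + 8 + 4 = 15.

15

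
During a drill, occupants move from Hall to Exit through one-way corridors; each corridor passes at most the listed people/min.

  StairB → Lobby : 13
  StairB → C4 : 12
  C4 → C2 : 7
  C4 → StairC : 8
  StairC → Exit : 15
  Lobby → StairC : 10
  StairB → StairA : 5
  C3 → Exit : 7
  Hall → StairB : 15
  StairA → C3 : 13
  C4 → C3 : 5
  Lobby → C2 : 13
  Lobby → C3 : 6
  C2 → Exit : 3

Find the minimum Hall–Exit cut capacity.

15

Augment Hall→StairB→C4→StairC→Exit: bottleneck 8, flow now 8.
Augment Hall→StairB→C4→C2→Exit: bottleneck 3, flow now 11.
Augment Hall→StairB→C4→C3→Exit: bottleneck 1, flow now 12.
Augment Hall→StairB→StairA→C3→Exit: bottleneck 3, flow now 15.
No augmenting path remains; maximum flow = 15.
By max-flow min-cut, the minimum cut capacity equals the max flow.
In the residual graph, reachable from Hall: {Hall}.
Min-cut edges: Hall→StairB (15); capacity 15 = 15.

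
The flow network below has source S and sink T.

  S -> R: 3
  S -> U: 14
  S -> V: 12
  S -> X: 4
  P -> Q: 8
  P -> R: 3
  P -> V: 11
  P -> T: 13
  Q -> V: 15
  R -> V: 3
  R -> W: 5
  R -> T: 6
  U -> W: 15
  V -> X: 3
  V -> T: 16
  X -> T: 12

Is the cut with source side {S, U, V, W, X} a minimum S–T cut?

Given cut capacity: 3 + 16 + 12 = 31.
Augment S→R→T: bottleneck 3, flow now 3.
Augment S→V→T: bottleneck 12, flow now 15.
Augment S→X→T: bottleneck 4, flow now 19.
No augmenting path remains; maximum flow = 19.
In the residual graph, reachable from S: {S, U, W}.
Min-cut edges: S→R (3), S→V (12), S→X (4); capacity 3 + 12 + 4 = 19.
Cut capacity 31 exceeds the max flow 19, so it is not minimum.

No — its capacity is 31, but the minimum cut has capacity 19.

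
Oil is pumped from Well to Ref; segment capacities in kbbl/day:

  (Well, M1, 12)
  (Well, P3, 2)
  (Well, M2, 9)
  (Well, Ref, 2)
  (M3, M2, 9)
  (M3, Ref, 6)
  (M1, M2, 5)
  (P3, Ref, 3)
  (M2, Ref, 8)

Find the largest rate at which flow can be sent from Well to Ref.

12

Augment Well→Ref: bottleneck 2, flow now 2.
Augment Well→P3→Ref: bottleneck 2, flow now 4.
Augment Well→M2→Ref: bottleneck 8, flow now 12.
No augmenting path remains; maximum flow = 12.
In the residual graph, reachable from Well: {Well, M1, M2}.
Min-cut edges: Well→P3 (2), Well→Ref (2), M2→Ref (8); capacity 2 + 2 + 8 = 12.
This cut is saturated, so no flow can exceed 12.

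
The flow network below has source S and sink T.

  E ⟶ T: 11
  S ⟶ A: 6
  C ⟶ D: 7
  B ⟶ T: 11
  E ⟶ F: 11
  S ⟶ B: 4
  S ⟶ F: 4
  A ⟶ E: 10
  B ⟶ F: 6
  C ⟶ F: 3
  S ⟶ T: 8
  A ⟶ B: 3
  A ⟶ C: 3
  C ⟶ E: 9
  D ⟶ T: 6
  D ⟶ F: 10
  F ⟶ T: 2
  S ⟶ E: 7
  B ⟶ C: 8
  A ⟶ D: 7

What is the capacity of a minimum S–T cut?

27

Augment S→T: bottleneck 8, flow now 8.
Augment S→B→T: bottleneck 4, flow now 12.
Augment S→E→T: bottleneck 7, flow now 19.
Augment S→F→T: bottleneck 2, flow now 21.
Augment S→A→B→T: bottleneck 3, flow now 24.
Augment S→A→D→T: bottleneck 3, flow now 27.
No augmenting path remains; maximum flow = 27.
By max-flow min-cut, the minimum cut capacity equals the max flow.
In the residual graph, reachable from S: {S, F}.
Min-cut edges: S→A (6), S→B (4), S→E (7), S→T (8), F→T (2); capacity 6 + 4 + 7 + 8 + 2 = 27.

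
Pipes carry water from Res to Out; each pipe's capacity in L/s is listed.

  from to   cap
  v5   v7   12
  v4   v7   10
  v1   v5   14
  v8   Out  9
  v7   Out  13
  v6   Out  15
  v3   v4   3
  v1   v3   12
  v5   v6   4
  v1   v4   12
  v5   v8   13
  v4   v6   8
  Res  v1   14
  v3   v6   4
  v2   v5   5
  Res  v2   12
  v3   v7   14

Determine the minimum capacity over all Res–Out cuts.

19

Augment Res→v1→v3→v6→Out: bottleneck 4, flow now 4.
Augment Res→v1→v3→v7→Out: bottleneck 8, flow now 12.
Augment Res→v1→v4→v6→Out: bottleneck 2, flow now 14.
Augment Res→v2→v5→v6→Out: bottleneck 4, flow now 18.
Augment Res→v2→v5→v7→Out: bottleneck 1, flow now 19.
No augmenting path remains; maximum flow = 19.
By max-flow min-cut, the minimum cut capacity equals the max flow.
In the residual graph, reachable from Res: {Res, v2}.
Min-cut edges: Res→v1 (14), v2→v5 (5); capacity 14 + 5 = 19.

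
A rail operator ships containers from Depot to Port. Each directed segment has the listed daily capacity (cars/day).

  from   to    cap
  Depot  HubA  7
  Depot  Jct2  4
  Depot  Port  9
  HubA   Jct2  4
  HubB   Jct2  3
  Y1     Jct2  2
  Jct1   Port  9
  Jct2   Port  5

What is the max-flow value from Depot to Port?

14

Augment Depot→Port: bottleneck 9, flow now 9.
Augment Depot→Jct2→Port: bottleneck 4, flow now 13.
Augment Depot→HubA→Jct2→Port: bottleneck 1, flow now 14.
No augmenting path remains; maximum flow = 14.
In the residual graph, reachable from Depot: {Depot, HubA, Jct2}.
Min-cut edges: Depot→Port (9), Jct2→Port (5); capacity 9 + 5 = 14.
This cut is saturated, so no flow can exceed 14.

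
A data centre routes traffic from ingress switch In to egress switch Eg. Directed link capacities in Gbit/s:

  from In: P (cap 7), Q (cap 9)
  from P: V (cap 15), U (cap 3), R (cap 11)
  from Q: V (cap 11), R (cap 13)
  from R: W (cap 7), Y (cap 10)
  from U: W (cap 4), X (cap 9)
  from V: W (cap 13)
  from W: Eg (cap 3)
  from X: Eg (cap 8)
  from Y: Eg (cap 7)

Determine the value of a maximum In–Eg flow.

Augment In→P→R→W→Eg: bottleneck 3, flow now 3.
Augment In→P→R→Y→Eg: bottleneck 4, flow now 7.
Augment In→Q→R→Y→Eg: bottleneck 3, flow now 10.
Augment In→Q→R→P→U→X→Eg: bottleneck 3, flow now 13. (uses reverse residual edge)
No augmenting path remains; maximum flow = 13.
In the residual graph, reachable from In: {In, P, Q, R, V, W, Y}.
Min-cut edges: P→U (3), W→Eg (3), Y→Eg (7); capacity 3 + 3 + 7 = 13.
This cut is saturated, so no flow can exceed 13.

13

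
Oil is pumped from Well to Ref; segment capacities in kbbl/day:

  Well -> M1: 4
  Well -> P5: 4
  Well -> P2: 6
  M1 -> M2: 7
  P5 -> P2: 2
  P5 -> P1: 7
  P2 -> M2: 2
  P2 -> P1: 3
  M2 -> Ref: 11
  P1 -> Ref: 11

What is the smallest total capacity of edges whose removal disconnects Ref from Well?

13

Augment Well→M1→M2→Ref: bottleneck 4, flow now 4.
Augment Well→P5→P1→Ref: bottleneck 4, flow now 8.
Augment Well→P2→M2→Ref: bottleneck 2, flow now 10.
Augment Well→P2→P1→Ref: bottleneck 3, flow now 13.
No augmenting path remains; maximum flow = 13.
By max-flow min-cut, the minimum cut capacity equals the max flow.
In the residual graph, reachable from Well: {Well, P2}.
Min-cut edges: Well→M1 (4), Well→P5 (4), P2→M2 (2), P2→P1 (3); capacity 4 + 4 + 2 + 3 = 13.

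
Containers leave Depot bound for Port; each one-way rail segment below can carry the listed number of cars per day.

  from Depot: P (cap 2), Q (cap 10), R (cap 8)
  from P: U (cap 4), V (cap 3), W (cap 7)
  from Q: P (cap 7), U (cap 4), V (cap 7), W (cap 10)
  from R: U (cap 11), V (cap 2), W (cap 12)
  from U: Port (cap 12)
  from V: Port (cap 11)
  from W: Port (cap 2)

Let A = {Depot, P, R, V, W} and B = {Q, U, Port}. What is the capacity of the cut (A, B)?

38

Edges leaving {Depot, P, R, V, W}: Depot→Q (10), P→U (4), R→U (11), V→Port (11), W→Port (2).
Cut capacity = 10 + 4 + 11 + 11 + 2 = 38.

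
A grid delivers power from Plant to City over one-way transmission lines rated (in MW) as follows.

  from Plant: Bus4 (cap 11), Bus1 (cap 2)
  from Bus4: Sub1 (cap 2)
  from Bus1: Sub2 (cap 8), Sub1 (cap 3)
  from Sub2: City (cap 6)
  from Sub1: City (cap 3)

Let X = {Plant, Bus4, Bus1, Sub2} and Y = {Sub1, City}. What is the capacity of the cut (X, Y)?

11

Edges leaving {Plant, Bus4, Bus1, Sub2}: Bus4→Sub1 (2), Bus1→Sub1 (3), Sub2→City (6).
Cut capacity = 2 + 3 + 6 = 11.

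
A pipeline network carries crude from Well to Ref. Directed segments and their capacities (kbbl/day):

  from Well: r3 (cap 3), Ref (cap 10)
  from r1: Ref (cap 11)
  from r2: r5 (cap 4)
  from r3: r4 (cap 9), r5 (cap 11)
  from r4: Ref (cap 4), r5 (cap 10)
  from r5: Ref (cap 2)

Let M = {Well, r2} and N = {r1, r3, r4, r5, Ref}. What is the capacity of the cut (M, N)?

17

Edges leaving {Well, r2}: Well→r3 (3), Well→Ref (10), r2→r5 (4).
Cut capacity = 3 + 10 + 4 = 17.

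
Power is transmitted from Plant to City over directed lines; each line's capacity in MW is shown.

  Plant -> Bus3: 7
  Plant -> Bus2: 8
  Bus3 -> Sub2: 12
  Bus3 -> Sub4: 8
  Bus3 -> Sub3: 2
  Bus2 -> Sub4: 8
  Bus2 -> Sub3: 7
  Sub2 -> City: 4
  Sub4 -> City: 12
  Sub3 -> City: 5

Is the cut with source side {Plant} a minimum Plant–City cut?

Given cut capacity: 7 + 8 = 15.
Augment Plant→Bus3→Sub2→City: bottleneck 4, flow now 4.
Augment Plant→Bus3→Sub4→City: bottleneck 3, flow now 7.
Augment Plant→Bus2→Sub4→City: bottleneck 8, flow now 15.
No augmenting path remains; maximum flow = 15.
Cut capacity 15 equals the max flow, so it is a minimum cut.

Yes — it is a minimum cut (capacity 15).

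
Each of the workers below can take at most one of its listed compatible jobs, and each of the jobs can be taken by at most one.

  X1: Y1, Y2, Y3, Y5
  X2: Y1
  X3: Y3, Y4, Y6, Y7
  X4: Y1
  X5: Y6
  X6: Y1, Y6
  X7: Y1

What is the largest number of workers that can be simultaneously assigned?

4

Unit-capacity flow: source→left, listed edges, right→sink; max matching = max flow.
Augmenting path X1→Y1 (+1); matched 1.
Augmenting path X3→Y3 (+1); matched 2.
Augmenting path X5→Y6 (+1); matched 3.
Augmenting path X2→Y1→X1→Y2 (+1); matched 4.
No augmenting path remains; maximum matching = 4.
König certificate: {X1, X3, Y1, Y6} is a vertex cover of size 4 (every listed pair touches it), so no matching can be larger.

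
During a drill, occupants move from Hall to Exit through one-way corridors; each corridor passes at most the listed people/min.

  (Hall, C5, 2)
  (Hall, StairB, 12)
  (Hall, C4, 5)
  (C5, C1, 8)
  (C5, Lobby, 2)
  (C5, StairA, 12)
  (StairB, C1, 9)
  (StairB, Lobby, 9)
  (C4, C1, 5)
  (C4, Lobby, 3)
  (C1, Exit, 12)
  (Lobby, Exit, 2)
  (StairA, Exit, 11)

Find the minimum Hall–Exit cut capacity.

16

Augment Hall→C5→C1→Exit: bottleneck 2, flow now 2.
Augment Hall→StairB→C1→Exit: bottleneck 9, flow now 11.
Augment Hall→StairB→Lobby→Exit: bottleneck 2, flow now 13.
Augment Hall→C4→C1→Exit: bottleneck 1, flow now 14.
Augment Hall→C4→C1→C5→StairA→Exit: bottleneck 2, flow now 16. (uses reverse residual edge)
No augmenting path remains; maximum flow = 16.
By max-flow min-cut, the minimum cut capacity equals the max flow.
In the residual graph, reachable from Hall: {Hall, StairB, C4, C1, Lobby}.
Min-cut edges: Hall→C5 (2), C1→Exit (12), Lobby→Exit (2); capacity 2 + 12 + 2 = 16.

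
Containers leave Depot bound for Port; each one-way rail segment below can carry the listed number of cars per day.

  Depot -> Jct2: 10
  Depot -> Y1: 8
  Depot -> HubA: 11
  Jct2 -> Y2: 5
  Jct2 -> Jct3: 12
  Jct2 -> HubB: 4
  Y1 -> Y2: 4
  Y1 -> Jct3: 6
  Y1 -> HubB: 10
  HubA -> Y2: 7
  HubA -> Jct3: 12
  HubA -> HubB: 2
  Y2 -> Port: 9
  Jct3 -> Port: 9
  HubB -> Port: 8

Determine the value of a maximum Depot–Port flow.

26

Augment Depot→Jct2→Y2→Port: bottleneck 5, flow now 5.
Augment Depot→Jct2→Jct3→Port: bottleneck 5, flow now 10.
Augment Depot→Y1→Y2→Port: bottleneck 4, flow now 14.
Augment Depot→Y1→Jct3→Port: bottleneck 4, flow now 18.
Augment Depot→HubA→HubB→Port: bottleneck 2, flow now 20.
Augment Depot→HubA→Y2→Jct2→HubB→Port: bottleneck 4, flow now 24. (uses reverse residual edge)
Augment Depot→HubA→Y2→Y1→HubB→Port: bottleneck 2, flow now 26. (uses reverse residual edge)
No augmenting path remains; maximum flow = 26.
In the residual graph, reachable from Depot: {Depot, Jct2, Y1, HubA, Y2, Jct3, HubB}.
Min-cut edges: Y2→Port (9), Jct3→Port (9), HubB→Port (8); capacity 9 + 9 + 8 = 26.
This cut is saturated, so no flow can exceed 26.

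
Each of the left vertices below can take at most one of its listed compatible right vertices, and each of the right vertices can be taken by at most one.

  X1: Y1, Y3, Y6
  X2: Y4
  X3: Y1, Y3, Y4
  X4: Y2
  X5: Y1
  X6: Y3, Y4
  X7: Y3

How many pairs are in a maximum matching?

Unit-capacity flow: source→left, listed edges, right→sink; max matching = max flow.
Augmenting path X1→Y1 (+1); matched 1.
Augmenting path X2→Y4 (+1); matched 2.
Augmenting path X3→Y3 (+1); matched 3.
Augmenting path X4→Y2 (+1); matched 4.
Augmenting path X5→Y1→X1→Y6 (+1); matched 5.
No augmenting path remains; maximum matching = 5.
König certificate: {X1, X4, Y1, Y3, Y4} is a vertex cover of size 5 (every listed pair touches it), so no matching can be larger.

5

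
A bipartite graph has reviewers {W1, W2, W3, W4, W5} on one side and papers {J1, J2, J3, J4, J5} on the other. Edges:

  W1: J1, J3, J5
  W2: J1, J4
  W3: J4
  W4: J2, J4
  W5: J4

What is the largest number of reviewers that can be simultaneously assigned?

4

Unit-capacity flow: source→left, listed edges, right→sink; max matching = max flow.
Augmenting path W1→J1 (+1); matched 1.
Augmenting path W2→J4 (+1); matched 2.
Augmenting path W4→J2 (+1); matched 3.
Augmenting path W3→J4→W2→J1→W1→J3 (+1); matched 4.
No augmenting path remains; maximum matching = 4.
König certificate: {W1, W2, W4, J4} is a vertex cover of size 4 (every listed pair touches it), so no matching can be larger.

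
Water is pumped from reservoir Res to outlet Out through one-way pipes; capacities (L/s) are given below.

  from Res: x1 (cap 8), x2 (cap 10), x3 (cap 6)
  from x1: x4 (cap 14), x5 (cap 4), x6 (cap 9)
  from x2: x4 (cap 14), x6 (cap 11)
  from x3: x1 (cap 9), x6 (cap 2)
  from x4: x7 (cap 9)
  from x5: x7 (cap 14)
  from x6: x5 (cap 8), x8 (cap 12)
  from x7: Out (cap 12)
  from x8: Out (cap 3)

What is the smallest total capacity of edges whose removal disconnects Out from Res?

15

Augment Res→x1→x4→x7→Out: bottleneck 8, flow now 8.
Augment Res→x2→x4→x7→Out: bottleneck 1, flow now 9.
Augment Res→x2→x6→x8→Out: bottleneck 3, flow now 12.
Augment Res→x2→x6→x5→x7→Out: bottleneck 3, flow now 15.
No augmenting path remains; maximum flow = 15.
By max-flow min-cut, the minimum cut capacity equals the max flow.
In the residual graph, reachable from Res: {Res, x1, x2, x3, x4, x5, x6, x7, x8}.
Min-cut edges: x7→Out (12), x8→Out (3); capacity 12 + 3 = 15.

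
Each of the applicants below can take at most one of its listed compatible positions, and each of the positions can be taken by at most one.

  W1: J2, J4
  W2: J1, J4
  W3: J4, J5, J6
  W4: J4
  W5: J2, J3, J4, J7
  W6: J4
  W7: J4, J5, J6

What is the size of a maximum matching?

6

Unit-capacity flow: source→left, listed edges, right→sink; max matching = max flow.
Augmenting path W1→J2 (+1); matched 1.
Augmenting path W2→J1 (+1); matched 2.
Augmenting path W3→J4 (+1); matched 3.
Augmenting path W5→J3 (+1); matched 4.
Augmenting path W7→J5 (+1); matched 5.
Augmenting path W4→J4→W3→J6 (+1); matched 6.
No augmenting path remains; maximum matching = 6.
König certificate: {W1, W2, W3, W5, W7, J4} is a vertex cover of size 6 (every listed pair touches it), so no matching can be larger.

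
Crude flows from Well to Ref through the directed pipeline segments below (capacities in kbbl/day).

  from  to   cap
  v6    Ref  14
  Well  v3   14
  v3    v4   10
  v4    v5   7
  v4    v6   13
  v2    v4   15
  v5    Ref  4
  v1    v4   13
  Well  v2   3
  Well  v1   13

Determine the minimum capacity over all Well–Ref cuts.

17

Augment Well→v1→v4→v5→Ref: bottleneck 4, flow now 4.
Augment Well→v1→v4→v6→Ref: bottleneck 9, flow now 13.
Augment Well→v2→v4→v6→Ref: bottleneck 3, flow now 16.
Augment Well→v3→v4→v6→Ref: bottleneck 1, flow now 17.
No augmenting path remains; maximum flow = 17.
By max-flow min-cut, the minimum cut capacity equals the max flow.
In the residual graph, reachable from Well: {Well, v1, v2, v3, v4, v5}.
Min-cut edges: v4→v6 (13), v5→Ref (4); capacity 13 + 4 = 17.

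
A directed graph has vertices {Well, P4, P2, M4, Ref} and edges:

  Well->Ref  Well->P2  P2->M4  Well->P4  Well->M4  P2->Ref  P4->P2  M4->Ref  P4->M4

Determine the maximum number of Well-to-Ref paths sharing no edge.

Assign every edge capacity 1; by Menger, the answer equals the max flow.
Path Well→Ref (+1); total 1.
Path Well→P2→Ref (+1); total 2.
Path Well→M4→Ref (+1); total 3.
No residual Well→Ref path; max flow = 3.
Certifying cut of size 3: {M4→Ref, P2→Ref, Well→Ref}.

3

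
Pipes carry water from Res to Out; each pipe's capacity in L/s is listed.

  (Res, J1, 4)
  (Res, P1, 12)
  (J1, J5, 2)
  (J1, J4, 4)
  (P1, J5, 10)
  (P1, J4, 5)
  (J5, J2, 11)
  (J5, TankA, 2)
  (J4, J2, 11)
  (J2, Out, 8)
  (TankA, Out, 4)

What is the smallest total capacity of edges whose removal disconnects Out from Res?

10

Augment Res→J1→J5→J2→Out: bottleneck 2, flow now 2.
Augment Res→J1→J4→J2→Out: bottleneck 2, flow now 4.
Augment Res→P1→J5→J2→Out: bottleneck 4, flow now 8.
Augment Res→P1→J5→TankA→Out: bottleneck 2, flow now 10.
No augmenting path remains; maximum flow = 10.
By max-flow min-cut, the minimum cut capacity equals the max flow.
In the residual graph, reachable from Res: {Res, J1, P1, J5, J4, J2}.
Min-cut edges: J5→TankA (2), J2→Out (8); capacity 2 + 8 = 10.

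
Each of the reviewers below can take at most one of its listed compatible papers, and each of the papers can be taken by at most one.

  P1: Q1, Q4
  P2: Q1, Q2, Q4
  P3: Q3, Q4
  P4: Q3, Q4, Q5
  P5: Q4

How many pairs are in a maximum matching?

Unit-capacity flow: source→left, listed edges, right→sink; max matching = max flow.
Augmenting path P1→Q1 (+1); matched 1.
Augmenting path P2→Q2 (+1); matched 2.
Augmenting path P3→Q3 (+1); matched 3.
Augmenting path P4→Q4 (+1); matched 4.
Augmenting path P5→Q4→P4→Q5 (+1); matched 5.
No augmenting path remains; maximum matching = 5.
König certificate: {P1, P2, P3, P4, P5} is a vertex cover of size 5 (every listed pair touches it), so no matching can be larger.

5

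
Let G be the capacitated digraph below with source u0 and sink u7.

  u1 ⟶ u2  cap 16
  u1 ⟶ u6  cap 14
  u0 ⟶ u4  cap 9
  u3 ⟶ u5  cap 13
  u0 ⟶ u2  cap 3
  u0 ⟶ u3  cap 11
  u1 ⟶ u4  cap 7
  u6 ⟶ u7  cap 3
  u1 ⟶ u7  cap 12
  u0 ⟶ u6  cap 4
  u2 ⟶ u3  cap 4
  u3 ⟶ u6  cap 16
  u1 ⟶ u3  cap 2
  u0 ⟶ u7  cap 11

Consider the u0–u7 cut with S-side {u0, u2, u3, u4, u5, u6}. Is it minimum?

Yes — it is a minimum cut (capacity 14).

Given cut capacity: 11 + 3 = 14.
Augment u0→u7: bottleneck 11, flow now 11.
Augment u0→u6→u7: bottleneck 3, flow now 14.
No augmenting path remains; maximum flow = 14.
Cut capacity 14 equals the max flow, so it is a minimum cut.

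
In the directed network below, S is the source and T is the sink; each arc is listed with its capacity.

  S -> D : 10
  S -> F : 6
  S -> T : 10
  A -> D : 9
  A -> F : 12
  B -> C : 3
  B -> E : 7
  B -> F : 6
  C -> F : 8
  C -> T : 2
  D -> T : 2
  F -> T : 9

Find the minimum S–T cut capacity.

18

Augment S→T: bottleneck 10, flow now 10.
Augment S→D→T: bottleneck 2, flow now 12.
Augment S→F→T: bottleneck 6, flow now 18.
No augmenting path remains; maximum flow = 18.
By max-flow min-cut, the minimum cut capacity equals the max flow.
In the residual graph, reachable from S: {S, D}.
Min-cut edges: S→F (6), S→T (10), D→T (2); capacity 6 + 10 + 2 = 18.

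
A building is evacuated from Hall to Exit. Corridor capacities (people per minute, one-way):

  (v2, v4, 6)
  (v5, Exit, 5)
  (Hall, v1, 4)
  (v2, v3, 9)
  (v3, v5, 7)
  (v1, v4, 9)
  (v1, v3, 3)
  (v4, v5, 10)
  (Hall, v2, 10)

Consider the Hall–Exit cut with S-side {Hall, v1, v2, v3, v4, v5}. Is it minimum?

Given cut capacity: 5 = 5.
Augment Hall→v1→v3→v5→Exit: bottleneck 3, flow now 3.
Augment Hall→v1→v4→v5→Exit: bottleneck 1, flow now 4.
Augment Hall→v2→v3→v5→Exit: bottleneck 1, flow now 5.
No augmenting path remains; maximum flow = 5.
Cut capacity 5 equals the max flow, so it is a minimum cut.

Yes — it is a minimum cut (capacity 5).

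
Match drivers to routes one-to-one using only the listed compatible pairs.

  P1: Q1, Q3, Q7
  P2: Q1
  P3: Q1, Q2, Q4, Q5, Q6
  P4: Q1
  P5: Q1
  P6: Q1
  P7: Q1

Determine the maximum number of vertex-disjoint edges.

3

Unit-capacity flow: source→left, listed edges, right→sink; max matching = max flow.
Augmenting path P1→Q1 (+1); matched 1.
Augmenting path P3→Q2 (+1); matched 2.
Augmenting path P2→Q1→P1→Q3 (+1); matched 3.
No augmenting path remains; maximum matching = 3.
König certificate: {P1, P3, Q1} is a vertex cover of size 3 (every listed pair touches it), so no matching can be larger.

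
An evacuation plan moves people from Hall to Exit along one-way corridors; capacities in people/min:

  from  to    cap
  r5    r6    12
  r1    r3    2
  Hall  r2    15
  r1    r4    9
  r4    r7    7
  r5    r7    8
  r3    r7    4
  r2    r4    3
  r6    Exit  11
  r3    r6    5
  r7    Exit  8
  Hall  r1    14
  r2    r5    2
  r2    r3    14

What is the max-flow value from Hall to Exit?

15

Augment Hall→r1→r3→r6→Exit: bottleneck 2, flow now 2.
Augment Hall→r1→r4→r7→Exit: bottleneck 7, flow now 9.
Augment Hall→r2→r3→r6→Exit: bottleneck 3, flow now 12.
Augment Hall→r2→r3→r7→Exit: bottleneck 1, flow now 13.
Augment Hall→r2→r5→r6→Exit: bottleneck 2, flow now 15.
No augmenting path remains; maximum flow = 15.
In the residual graph, reachable from Hall: {Hall, r1, r2, r3, r4, r7}.
Min-cut edges: r2→r5 (2), r3→r6 (5), r7→Exit (8); capacity 2 + 5 + 8 = 15.
This cut is saturated, so no flow can exceed 15.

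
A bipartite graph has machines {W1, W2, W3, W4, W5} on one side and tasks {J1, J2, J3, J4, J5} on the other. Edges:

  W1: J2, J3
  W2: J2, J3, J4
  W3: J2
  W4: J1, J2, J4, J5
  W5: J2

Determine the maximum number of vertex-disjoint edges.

Unit-capacity flow: source→left, listed edges, right→sink; max matching = max flow.
Augmenting path W1→J2 (+1); matched 1.
Augmenting path W2→J3 (+1); matched 2.
Augmenting path W4→J1 (+1); matched 3.
Augmenting path W3→J2→W1→J3→W2→J4 (+1); matched 4.
No augmenting path remains; maximum matching = 4.
König certificate: {W1, W2, W4, J2} is a vertex cover of size 4 (every listed pair touches it), so no matching can be larger.

4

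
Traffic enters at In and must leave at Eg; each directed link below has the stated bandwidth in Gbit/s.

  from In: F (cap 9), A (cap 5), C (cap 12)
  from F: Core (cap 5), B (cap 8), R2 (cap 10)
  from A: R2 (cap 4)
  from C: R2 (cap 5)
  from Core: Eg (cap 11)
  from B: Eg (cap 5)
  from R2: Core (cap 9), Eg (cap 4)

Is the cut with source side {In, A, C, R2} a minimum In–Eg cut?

Given cut capacity: 9 + 9 + 4 = 22.
Augment In→F→Core→Eg: bottleneck 5, flow now 5.
Augment In→F→B→Eg: bottleneck 4, flow now 9.
Augment In→A→R2→Eg: bottleneck 4, flow now 13.
Augment In→C→R2→Core→Eg: bottleneck 5, flow now 18.
No augmenting path remains; maximum flow = 18.
In the residual graph, reachable from In: {In, A, C}.
Min-cut edges: In→F (9), A→R2 (4), C→R2 (5); capacity 9 + 4 + 5 = 18.
Cut capacity 22 exceeds the max flow 18, so it is not minimum.

No — its capacity is 22, but the minimum cut has capacity 18.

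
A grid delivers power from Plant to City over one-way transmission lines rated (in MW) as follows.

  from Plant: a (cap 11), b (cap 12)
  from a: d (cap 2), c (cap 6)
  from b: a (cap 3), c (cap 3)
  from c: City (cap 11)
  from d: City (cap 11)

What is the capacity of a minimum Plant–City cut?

Augment Plant→a→c→City: bottleneck 6, flow now 6.
Augment Plant→a→d→City: bottleneck 2, flow now 8.
Augment Plant→b→c→City: bottleneck 3, flow now 11.
No augmenting path remains; maximum flow = 11.
By max-flow min-cut, the minimum cut capacity equals the max flow.
In the residual graph, reachable from Plant: {Plant, a, b}.
Min-cut edges: a→c (6), a→d (2), b→c (3); capacity 6 + 2 + 3 = 11.

11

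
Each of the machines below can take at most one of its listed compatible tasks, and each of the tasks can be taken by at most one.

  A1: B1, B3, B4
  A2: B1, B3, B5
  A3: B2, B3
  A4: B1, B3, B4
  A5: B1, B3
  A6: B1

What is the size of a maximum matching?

5

Unit-capacity flow: source→left, listed edges, right→sink; max matching = max flow.
Augmenting path A1→B1 (+1); matched 1.
Augmenting path A2→B3 (+1); matched 2.
Augmenting path A3→B2 (+1); matched 3.
Augmenting path A4→B4 (+1); matched 4.
Augmenting path A5→B3→A2→B5 (+1); matched 5.
No augmenting path remains; maximum matching = 5.
König certificate: {A2, A3, B1, B3, B4} is a vertex cover of size 5 (every listed pair touches it), so no matching can be larger.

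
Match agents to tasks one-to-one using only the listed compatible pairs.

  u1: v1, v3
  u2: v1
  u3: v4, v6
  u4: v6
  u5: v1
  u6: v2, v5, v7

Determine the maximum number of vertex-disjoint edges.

5

Unit-capacity flow: source→left, listed edges, right→sink; max matching = max flow.
Augmenting path u1→v1 (+1); matched 1.
Augmenting path u3→v4 (+1); matched 2.
Augmenting path u4→v6 (+1); matched 3.
Augmenting path u6→v2 (+1); matched 4.
Augmenting path u2→v1→u1→v3 (+1); matched 5.
No augmenting path remains; maximum matching = 5.
König certificate: {u1, u3, u4, u6, v1} is a vertex cover of size 5 (every listed pair touches it), so no matching can be larger.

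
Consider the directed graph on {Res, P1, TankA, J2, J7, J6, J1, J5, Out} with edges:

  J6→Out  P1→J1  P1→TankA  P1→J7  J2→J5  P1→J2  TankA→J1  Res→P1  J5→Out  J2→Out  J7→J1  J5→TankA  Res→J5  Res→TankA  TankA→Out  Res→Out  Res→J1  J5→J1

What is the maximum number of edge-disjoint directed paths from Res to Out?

Assign every edge capacity 1; by Menger, the answer equals the max flow.
Path Res→Out (+1); total 1.
Path Res→TankA→Out (+1); total 2.
Path Res→J5→Out (+1); total 3.
Path Res→P1→J2→Out (+1); total 4.
No residual Res→Out path; max flow = 4.
Certifying cut of size 4: {Res→J5, Res→Out, Res→P1, Res→TankA}.

4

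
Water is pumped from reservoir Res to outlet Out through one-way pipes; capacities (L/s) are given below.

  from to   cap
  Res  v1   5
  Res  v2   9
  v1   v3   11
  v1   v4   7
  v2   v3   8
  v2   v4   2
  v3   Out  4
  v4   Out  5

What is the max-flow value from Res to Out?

Augment Res→v1→v3→Out: bottleneck 4, flow now 4.
Augment Res→v1→v4→Out: bottleneck 1, flow now 5.
Augment Res→v2→v4→Out: bottleneck 2, flow now 7.
Augment Res→v2→v3→v1→v4→Out: bottleneck 2, flow now 9. (uses reverse residual edge)
No augmenting path remains; maximum flow = 9.
In the residual graph, reachable from Res: {Res, v1, v2, v3, v4}.
Min-cut edges: v3→Out (4), v4→Out (5); capacity 4 + 5 = 9.
This cut is saturated, so no flow can exceed 9.

9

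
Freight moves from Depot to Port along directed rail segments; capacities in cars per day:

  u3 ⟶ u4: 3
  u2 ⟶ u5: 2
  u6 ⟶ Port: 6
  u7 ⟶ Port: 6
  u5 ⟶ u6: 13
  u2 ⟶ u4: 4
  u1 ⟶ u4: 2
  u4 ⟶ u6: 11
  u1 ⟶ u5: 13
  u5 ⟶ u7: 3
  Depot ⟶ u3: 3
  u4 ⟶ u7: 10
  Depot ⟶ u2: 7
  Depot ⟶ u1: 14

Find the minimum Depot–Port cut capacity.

12

Augment Depot→u1→u4→u6→Port: bottleneck 2, flow now 2.
Augment Depot→u1→u5→u6→Port: bottleneck 4, flow now 6.
Augment Depot→u1→u5→u7→Port: bottleneck 3, flow now 9.
Augment Depot→u2→u4→u7→Port: bottleneck 3, flow now 12.
No augmenting path remains; maximum flow = 12.
By max-flow min-cut, the minimum cut capacity equals the max flow.
In the residual graph, reachable from Depot: {Depot, u1, u2, u3, u4, u5, u6, u7}.
Min-cut edges: u6→Port (6), u7→Port (6); capacity 6 + 6 = 12.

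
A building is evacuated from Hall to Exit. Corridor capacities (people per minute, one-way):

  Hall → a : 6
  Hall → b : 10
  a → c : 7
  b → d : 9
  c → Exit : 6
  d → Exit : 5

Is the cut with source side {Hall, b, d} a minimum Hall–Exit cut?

Given cut capacity: 6 + 5 = 11.
Augment Hall→a→c→Exit: bottleneck 6, flow now 6.
Augment Hall→b→d→Exit: bottleneck 5, flow now 11.
No augmenting path remains; maximum flow = 11.
Cut capacity 11 equals the max flow, so it is a minimum cut.

Yes — it is a minimum cut (capacity 11).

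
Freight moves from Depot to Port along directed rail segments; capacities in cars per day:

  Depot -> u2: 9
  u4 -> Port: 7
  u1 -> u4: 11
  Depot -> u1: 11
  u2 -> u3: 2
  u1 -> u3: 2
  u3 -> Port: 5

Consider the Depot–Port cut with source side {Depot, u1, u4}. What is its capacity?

18

Edges leaving {Depot, u1, u4}: Depot→u2 (9), u1→u3 (2), u4→Port (7).
Cut capacity = 9 + 2 + 7 = 18.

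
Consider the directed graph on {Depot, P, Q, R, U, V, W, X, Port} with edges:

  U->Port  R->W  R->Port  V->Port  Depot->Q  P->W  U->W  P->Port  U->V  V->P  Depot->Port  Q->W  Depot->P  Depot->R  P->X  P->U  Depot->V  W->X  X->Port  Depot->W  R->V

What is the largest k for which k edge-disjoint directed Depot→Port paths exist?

5

Assign every edge capacity 1; by Menger, the answer equals the max flow.
Path Depot→Port (+1); total 1.
Path Depot→P→Port (+1); total 2.
Path Depot→R→Port (+1); total 3.
Path Depot→V→Port (+1); total 4.
Path Depot→W→X→Port (+1); total 5.
No residual Depot→Port path; max flow = 5.
Certifying cut of size 5: {Depot→P, Depot→Port, Depot→R, Depot→V, W→X}.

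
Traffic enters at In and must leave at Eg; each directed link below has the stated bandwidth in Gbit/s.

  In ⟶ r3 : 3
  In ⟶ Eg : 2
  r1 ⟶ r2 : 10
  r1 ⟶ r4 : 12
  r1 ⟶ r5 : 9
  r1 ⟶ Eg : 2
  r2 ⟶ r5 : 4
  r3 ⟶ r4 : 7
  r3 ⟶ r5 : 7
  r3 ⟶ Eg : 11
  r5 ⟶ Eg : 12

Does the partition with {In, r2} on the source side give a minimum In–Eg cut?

Given cut capacity: 3 + 2 + 4 = 9.
Augment In→Eg: bottleneck 2, flow now 2.
Augment In→r3→Eg: bottleneck 3, flow now 5.
No augmenting path remains; maximum flow = 5.
In the residual graph, reachable from In: {In}.
Min-cut edges: In→r3 (3), In→Eg (2); capacity 3 + 2 = 5.
Cut capacity 9 exceeds the max flow 5, so it is not minimum.

No — its capacity is 9, but the minimum cut has capacity 5.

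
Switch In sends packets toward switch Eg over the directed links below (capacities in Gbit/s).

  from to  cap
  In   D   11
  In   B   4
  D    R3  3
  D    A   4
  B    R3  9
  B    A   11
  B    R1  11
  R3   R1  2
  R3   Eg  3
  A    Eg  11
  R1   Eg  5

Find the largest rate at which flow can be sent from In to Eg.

11

Augment In→D→R3→Eg: bottleneck 3, flow now 3.
Augment In→D→A→Eg: bottleneck 4, flow now 7.
Augment In→B→A→Eg: bottleneck 4, flow now 11.
No augmenting path remains; maximum flow = 11.
In the residual graph, reachable from In: {In, D}.
Min-cut edges: In→B (4), D→R3 (3), D→A (4); capacity 4 + 3 + 4 = 11.
This cut is saturated, so no flow can exceed 11.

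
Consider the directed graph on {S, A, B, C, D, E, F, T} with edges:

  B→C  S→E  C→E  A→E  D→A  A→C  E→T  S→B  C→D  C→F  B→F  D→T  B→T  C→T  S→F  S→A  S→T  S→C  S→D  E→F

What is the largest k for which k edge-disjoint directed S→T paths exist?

Assign every edge capacity 1; by Menger, the answer equals the max flow.
Path S→T (+1); total 1.
Path S→B→T (+1); total 2.
Path S→C→T (+1); total 3.
Path S→D→T (+1); total 4.
Path S→E→T (+1); total 5.
No residual S→T path; max flow = 5.
Certifying cut of size 5: {C→T, D→T, E→T, S→B, S→T}.

5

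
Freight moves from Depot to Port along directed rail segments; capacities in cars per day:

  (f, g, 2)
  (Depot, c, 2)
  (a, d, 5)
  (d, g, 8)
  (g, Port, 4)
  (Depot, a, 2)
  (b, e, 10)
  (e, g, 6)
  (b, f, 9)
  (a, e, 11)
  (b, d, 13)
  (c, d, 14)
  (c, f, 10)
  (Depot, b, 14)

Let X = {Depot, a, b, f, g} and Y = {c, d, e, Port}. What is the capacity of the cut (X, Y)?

45

Edges leaving {Depot, a, b, f, g}: Depot→c (2), a→d (5), a→e (11), b→d (13), b→e (10), g→Port (4).
Cut capacity = 2 + 5 + 11 + 13 + 10 + 4 = 45.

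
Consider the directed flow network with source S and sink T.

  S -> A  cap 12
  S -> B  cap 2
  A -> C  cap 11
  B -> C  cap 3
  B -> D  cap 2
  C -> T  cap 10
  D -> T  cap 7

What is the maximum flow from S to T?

Augment S→A→C→T: bottleneck 10, flow now 10.
Augment S→B→D→T: bottleneck 2, flow now 12.
No augmenting path remains; maximum flow = 12.
In the residual graph, reachable from S: {S, A, C}.
Min-cut edges: S→B (2), C→T (10); capacity 2 + 10 = 12.
This cut is saturated, so no flow can exceed 12.

12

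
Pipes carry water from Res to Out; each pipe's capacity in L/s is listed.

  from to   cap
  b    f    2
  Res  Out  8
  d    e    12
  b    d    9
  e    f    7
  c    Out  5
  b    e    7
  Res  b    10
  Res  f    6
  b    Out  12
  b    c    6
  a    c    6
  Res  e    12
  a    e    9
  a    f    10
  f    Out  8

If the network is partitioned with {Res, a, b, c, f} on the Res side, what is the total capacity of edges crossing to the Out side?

70

Edges leaving {Res, a, b, c, f}: Res→e (12), Res→Out (8), a→e (9), b→d (9), b→e (7), b→Out (12), c→Out (5), f→Out (8).
Cut capacity = 12 + 8 + 9 + 9 + 7 + 12 + 5 + 8 = 70.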